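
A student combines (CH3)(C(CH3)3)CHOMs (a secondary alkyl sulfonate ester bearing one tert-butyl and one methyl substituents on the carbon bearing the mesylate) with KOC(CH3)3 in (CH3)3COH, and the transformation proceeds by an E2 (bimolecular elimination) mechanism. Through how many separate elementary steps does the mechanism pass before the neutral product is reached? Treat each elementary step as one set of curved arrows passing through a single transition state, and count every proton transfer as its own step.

Step 1: In one step, (CH3)3CO⁻ pulls off a β-proton, the C–O bond cleaves, and a C=C double bond forms between the α- and β-carbons (E2, anti elimination).
Total: 1 elementary step.

1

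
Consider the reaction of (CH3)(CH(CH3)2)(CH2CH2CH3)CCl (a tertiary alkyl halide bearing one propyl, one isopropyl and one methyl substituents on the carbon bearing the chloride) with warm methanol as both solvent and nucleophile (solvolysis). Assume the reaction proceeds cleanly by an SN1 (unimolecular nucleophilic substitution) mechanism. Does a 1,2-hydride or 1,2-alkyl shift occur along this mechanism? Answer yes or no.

The first-formed carbocation is tertiary.
No single 1,2-shift to an adjacent carbon would produce a more-substituted cation than the one already present, so no rearrangement occurs.

no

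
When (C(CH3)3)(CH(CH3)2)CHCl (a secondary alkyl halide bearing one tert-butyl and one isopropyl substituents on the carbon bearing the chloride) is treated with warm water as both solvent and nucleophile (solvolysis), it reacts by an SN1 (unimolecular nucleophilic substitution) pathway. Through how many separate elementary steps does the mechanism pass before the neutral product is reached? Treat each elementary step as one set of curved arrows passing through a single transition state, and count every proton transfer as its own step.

Step 1: The C–Cl bond breaks with both electrons going to the chloride; Cl⁻ leaves and a secondary carbocation remains.
Step 2: Carbocation rearrangement: a 1,2-hydride shift from the adjacent isopropyl carbon converts the initially-formed secondary cation into the more stable tertiary cation.
Step 3: H2O donates an oxygen lone pair into the empty p orbital of the cation, giving a protonated alcohol (an oxonium ion).
Step 4: Deprotonation of the oxonium oxygen by solvent water yields the neutral alcohol.
Total: 4 elementary steps.

4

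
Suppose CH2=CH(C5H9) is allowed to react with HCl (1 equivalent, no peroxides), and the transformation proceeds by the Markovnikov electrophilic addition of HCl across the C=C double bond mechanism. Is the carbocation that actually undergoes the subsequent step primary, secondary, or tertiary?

tertiary

Step 1: The π electrons of the C=C bond attack a proton of HCl; Markovnikov addition places the new C–H on the less-substituted alkene carbon, so the positive charge ends up on the more-substituted carbon — a secondary carbocation. The H–Cl bond breaks heterolytically, releasing Cl⁻.
Step 2: Carbocation rearrangement: a 1,2-hydride shift from the adjacent cyclopentyl carbon converts the initially-formed secondary cation into the more stable tertiary cation.
The cation rearranges from secondary to tertiary via a 1,2-hydride shift from the adjacent cyclopentyl carbon; the tertiary cation is what reacts next.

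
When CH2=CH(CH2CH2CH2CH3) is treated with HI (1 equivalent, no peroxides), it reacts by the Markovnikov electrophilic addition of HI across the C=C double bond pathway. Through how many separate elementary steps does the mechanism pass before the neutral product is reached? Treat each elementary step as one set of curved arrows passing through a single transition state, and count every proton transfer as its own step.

2

Step 1: The π electrons of the C=C bond attack a proton of HI; Markovnikov addition places the new C–H on the less-substituted alkene carbon, so the positive charge ends up on the more-substituted carbon — a secondary carbocation. The H–I bond breaks heterolytically, releasing I⁻.
(No 1,2-shift: no single shift to an adjacent carbon would give a more stable cation.)
Step 2: The I⁻ anion donates a lone pair to the carbocation, forming the new C–I σ-bond and giving the neutral alkyl halide.
Total: 2 elementary steps.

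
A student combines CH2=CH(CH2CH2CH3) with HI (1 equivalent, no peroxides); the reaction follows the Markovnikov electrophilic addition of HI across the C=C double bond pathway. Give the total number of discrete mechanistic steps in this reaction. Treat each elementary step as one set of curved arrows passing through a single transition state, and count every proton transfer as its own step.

Step 1: The π electrons of the C=C bond attack a proton of HI; Markovnikov addition places the new C–H on the less-substituted alkene carbon, so the positive charge ends up on the more-substituted carbon — a secondary carbocation. The H–I bond breaks heterolytically, releasing I⁻.
(No 1,2-shift: no single shift to an adjacent carbon would give a more stable cation.)
Step 2: I⁻ captures the cation: a lone pair on I⁻ fills the empty p orbital, producing the alkyl halide product.
Total: 2 elementary steps.

2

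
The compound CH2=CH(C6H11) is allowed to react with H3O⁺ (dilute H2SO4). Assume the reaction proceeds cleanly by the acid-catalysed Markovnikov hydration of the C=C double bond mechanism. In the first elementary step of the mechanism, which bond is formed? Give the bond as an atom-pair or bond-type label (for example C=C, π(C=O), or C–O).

C–H

Step 1: The π electrons of the C=C bond attack a proton of H3O⁺; Markovnikov addition places the new C–H on the less-substituted alkene carbon, so the positive charge ends up on the more-substituted carbon — a secondary carbocation. H2O is released.
The bond formed in this step is the C–H bond.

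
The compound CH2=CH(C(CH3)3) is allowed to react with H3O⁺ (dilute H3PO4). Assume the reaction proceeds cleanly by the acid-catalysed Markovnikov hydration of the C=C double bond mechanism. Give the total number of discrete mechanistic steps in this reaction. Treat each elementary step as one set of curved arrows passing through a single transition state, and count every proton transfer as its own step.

Step 1: Protonation of the alkene by H3O⁺: the π bond acts as the nucleophile and picks up H⁺, giving the more stable (Markovnikov) secondary carbocation. H2O is released.
Step 2: A methyl group with its bonding pair migrates from the adjacent tert-butyl carbon to the cationic centre — a 1,2-methyl shift — upgrading the secondary cation to a tertiary one.
Step 3: Water acts as the nucleophile: an oxygen lone pair bonds to the cationic carbon, giving an oxonium-ion intermediate.
Step 4: Proton transfer from the O–H of the oxonium ion to H2O completes the catalytic cycle and yields the alcohol.
Total: 4 elementary steps.

4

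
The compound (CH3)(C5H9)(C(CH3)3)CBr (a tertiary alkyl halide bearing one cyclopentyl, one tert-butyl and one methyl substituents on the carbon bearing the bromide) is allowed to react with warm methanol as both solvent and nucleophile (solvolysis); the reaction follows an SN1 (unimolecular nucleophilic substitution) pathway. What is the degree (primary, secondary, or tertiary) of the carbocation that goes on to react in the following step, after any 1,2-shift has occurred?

Step 1: Rate-determining heterolysis of the C–Br bond gives Br⁻ and a tertiary carbocation.
No single 1,2-shift to an adjacent carbon would give a more-substituted cation, so no rearrangement occurs.

tertiary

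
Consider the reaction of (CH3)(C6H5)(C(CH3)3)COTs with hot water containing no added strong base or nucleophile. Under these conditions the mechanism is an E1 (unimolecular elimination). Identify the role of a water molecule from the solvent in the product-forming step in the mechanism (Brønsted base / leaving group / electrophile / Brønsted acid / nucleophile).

Step 2: A weak base (a water molecule from the solvent) removes a proton from a carbon adjacent to the cationic centre; the electrons of that C–H bond become the new π(C=C) bond, giving the alkene.
A water molecule from the solvent in the product-forming step accepts a proton in a proton-transfer step — a Brønsted base.

Brønsted base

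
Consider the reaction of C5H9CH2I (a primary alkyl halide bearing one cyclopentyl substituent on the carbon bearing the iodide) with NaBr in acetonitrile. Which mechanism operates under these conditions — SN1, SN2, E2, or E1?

SN2

Conditions: a primary substrate with a strong nucleophile in the polar aprotic solvent acetonitrile.
These conditions are the textbook signature of the SN2 pathway.
An unhindered substrate with a strong nucleophile in a polar aprotic solvent favours one-step backside displacement.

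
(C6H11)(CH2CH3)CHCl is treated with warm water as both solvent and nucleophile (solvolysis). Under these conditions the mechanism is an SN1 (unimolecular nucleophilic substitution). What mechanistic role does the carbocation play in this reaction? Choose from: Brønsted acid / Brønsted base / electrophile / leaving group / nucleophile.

electrophile

Step 3: Nucleophilic capture: the oxygen of H2O bonds to the cationic carbon, producing an oxonium-ion intermediate.
The carbocation accepts an electron pair into an empty or π* orbital — it is the electrophile.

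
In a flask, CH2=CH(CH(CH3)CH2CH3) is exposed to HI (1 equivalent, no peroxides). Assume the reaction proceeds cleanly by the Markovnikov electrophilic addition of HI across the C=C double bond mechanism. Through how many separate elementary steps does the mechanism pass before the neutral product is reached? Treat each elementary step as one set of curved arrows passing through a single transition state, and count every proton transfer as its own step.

3

Step 1: The π electrons of the C=C bond attack a proton of HI; Markovnikov addition places the new C–H on the less-substituted alkene carbon, so the positive charge ends up on the more-substituted carbon — a secondary carbocation. The H–I bond breaks heterolytically, releasing I⁻.
Step 2: A 1,2-hydride shift from the adjacent sec-butyl carbon moves the positive charge from the secondary centre to an adjacent carbon, generating a more stable tertiary carbocation.
Step 3: I⁻ captures the cation: a lone pair on I⁻ fills the empty p orbital, producing the alkyl halide product.
Total: 3 elementary steps.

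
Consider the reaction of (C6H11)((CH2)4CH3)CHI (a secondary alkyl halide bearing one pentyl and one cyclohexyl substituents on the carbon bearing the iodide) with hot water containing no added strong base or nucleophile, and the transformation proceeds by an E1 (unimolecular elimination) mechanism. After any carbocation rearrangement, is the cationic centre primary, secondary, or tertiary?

tertiary

Step 1: Ionisation: the C–I σ-bond cleaves heterolytically; both bonding electrons depart with I⁻, leaving a secondary carbocation at the α-carbon.
Step 2: Carbocation rearrangement: a 1,2-hydride shift from the adjacent cyclohexyl carbon converts the initially-formed secondary cation into the more stable tertiary cation.
The cation rearranges from secondary to tertiary via a 1,2-hydride shift from the adjacent cyclohexyl carbon; the tertiary cation is what reacts next.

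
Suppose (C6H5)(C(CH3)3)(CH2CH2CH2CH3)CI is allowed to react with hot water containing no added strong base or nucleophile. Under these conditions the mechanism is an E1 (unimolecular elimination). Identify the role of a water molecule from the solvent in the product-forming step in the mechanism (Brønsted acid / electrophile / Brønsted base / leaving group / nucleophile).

Brønsted base

Step 2: A weak base (a water molecule from the solvent) removes a proton from a carbon adjacent to the cationic centre; the electrons of that C–H bond become the new π(C=C) bond, giving the alkene.
A water molecule from the solvent in the product-forming step accepts a proton in a proton-transfer step — a Brønsted base.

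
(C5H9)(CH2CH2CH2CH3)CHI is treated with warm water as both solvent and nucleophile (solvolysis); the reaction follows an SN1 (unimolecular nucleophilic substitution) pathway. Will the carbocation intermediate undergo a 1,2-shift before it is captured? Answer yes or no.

yes

The first-formed carbocation is secondary.
The adjacent cyclopentyl carbon already bears 2 other carbon substituents and has a hydrogen to migrate; after a 1,2-hydride shift from that carbon the positive charge sits on a tertiary centre.
Tertiary is more stable than secondary, so the shift occurs.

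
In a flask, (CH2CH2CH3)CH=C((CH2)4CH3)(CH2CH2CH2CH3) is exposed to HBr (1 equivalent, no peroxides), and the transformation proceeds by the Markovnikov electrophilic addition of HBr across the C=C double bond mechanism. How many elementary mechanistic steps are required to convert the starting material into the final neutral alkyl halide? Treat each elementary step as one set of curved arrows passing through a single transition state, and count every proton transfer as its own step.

2

Step 1: The π electrons of the C=C bond attack a proton of HBr; Markovnikov addition places the new C–H on the less-substituted alkene carbon, so the positive charge ends up on the more-substituted carbon — a tertiary carbocation. The H–Br bond breaks heterolytically, releasing Br⁻.
(No 1,2-shift: no single shift to an adjacent carbon would give a more stable cation.)
Step 2: The Br⁻ anion donates a lone pair to the carbocation, forming the new C–Br σ-bond and giving the neutral alkyl halide.
Total: 2 elementary steps.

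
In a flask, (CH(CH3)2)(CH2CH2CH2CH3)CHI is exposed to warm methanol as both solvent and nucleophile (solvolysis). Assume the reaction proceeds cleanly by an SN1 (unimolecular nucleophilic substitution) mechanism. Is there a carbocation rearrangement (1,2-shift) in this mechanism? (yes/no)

yes

The first-formed carbocation is secondary.
The adjacent isopropyl carbon already bears 2 other carbon substituents and has a hydrogen to migrate; after a 1,2-hydride shift from that carbon the positive charge sits on a tertiary centre.
Tertiary is more stable than secondary, so the shift occurs.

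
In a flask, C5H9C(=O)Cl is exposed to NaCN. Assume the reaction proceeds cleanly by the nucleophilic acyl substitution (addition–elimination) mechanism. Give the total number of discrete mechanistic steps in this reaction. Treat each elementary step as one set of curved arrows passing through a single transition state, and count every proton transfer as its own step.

Step 1: Nucleophilic addition of CN⁻ to the acyl carbon breaks the π(C=O) bond and yields a tetrahedral, anionic intermediate.
Step 2: Collapse of the tetrahedral intermediate: the alkoxide oxygen pushes its lone pair back to re-form C=O while Cl⁻ leaves.
Total: 2 elementary steps.

2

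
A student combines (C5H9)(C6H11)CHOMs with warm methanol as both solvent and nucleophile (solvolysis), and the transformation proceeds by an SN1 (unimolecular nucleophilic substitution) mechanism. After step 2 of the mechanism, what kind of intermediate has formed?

Step 1: Unassisted departure of MsO⁻ (taking the C–O bonding pair) generates a secondary carbocation.
Step 2: A hydride (H with its bonding pair) migrates from the adjacent cyclopentyl carbon to the cationic centre — a 1,2-hydride shift — upgrading the secondary cation to a tertiary one.
After step 2 the species present is a tertiary carbocation.

tertiary carbocation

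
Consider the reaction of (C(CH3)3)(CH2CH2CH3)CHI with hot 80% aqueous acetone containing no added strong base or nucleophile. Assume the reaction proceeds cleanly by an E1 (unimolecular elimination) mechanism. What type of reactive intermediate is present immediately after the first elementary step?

secondary carbocation

Step 1: Ionisation: the C–I σ-bond cleaves heterolytically; both bonding electrons depart with I⁻, leaving a secondary carbocation at the α-carbon.
After step 1 the species present is a secondary carbocation.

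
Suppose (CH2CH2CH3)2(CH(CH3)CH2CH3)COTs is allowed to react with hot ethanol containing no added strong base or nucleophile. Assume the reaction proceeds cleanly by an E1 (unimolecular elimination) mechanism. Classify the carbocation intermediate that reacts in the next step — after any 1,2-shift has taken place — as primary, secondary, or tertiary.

Step 1: Unassisted departure of TsO⁻ (taking the C–O bonding pair) generates a tertiary carbocation.
No single 1,2-shift to an adjacent carbon would give a more-substituted cation, so no rearrangement occurs.

tertiary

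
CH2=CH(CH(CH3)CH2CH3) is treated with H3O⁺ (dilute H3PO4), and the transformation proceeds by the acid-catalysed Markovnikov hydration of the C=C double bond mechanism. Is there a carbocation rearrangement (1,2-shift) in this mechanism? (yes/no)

The first-formed carbocation is secondary.
The adjacent sec-butyl carbon already bears 2 other carbon substituents and has a hydrogen to migrate; after a 1,2-hydride shift from that carbon the positive charge sits on a tertiary centre.
Tertiary is more stable than secondary, so the shift occurs.

yes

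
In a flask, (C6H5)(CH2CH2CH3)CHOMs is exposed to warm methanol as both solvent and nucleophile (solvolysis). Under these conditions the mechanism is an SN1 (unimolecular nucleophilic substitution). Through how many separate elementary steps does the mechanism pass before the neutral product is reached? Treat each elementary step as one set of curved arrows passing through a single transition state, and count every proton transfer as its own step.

3

Step 1: Unassisted departure of MsO⁻ (taking the C–O bonding pair) generates a secondary carbocation.
(No 1,2-shift: no single shift to an adjacent carbon would give a more stable cation.)
Step 2: CH3OH donates an oxygen lone pair into the empty p orbital of the cation, giving a protonated ether (an oxonium ion).
Step 3: A second solvent molecule removes the proton on oxygen, giving the neutral ether product.
Total: 3 elementary steps.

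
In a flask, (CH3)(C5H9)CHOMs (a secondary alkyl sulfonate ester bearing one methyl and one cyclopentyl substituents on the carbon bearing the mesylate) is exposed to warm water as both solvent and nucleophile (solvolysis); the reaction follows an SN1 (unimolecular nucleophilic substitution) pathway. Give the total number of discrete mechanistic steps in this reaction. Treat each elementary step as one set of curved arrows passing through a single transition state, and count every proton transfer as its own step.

Step 1: Ionisation: the C–O σ-bond cleaves heterolytically; both bonding electrons depart with MsO⁻, leaving a secondary carbocation at the α-carbon.
Step 2: Carbocation rearrangement: a 1,2-hydride shift from the adjacent cyclopentyl carbon converts the initially-formed secondary cation into the more stable tertiary cation.
Step 3: Nucleophilic capture: the oxygen of H2O bonds to the cationic carbon, producing an oxonium-ion intermediate.
Step 4: A second solvent molecule removes the proton on oxygen, giving the neutral alcohol product.
Total: 4 elementary steps.

4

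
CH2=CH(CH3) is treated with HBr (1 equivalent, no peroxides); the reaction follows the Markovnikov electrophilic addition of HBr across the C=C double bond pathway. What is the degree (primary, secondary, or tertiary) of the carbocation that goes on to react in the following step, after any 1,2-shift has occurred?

secondary

Step 1: The π electrons of the C=C bond attack a proton of HBr; Markovnikov addition places the new C–H on the less-substituted alkene carbon, so the positive charge ends up on the more-substituted carbon — a secondary carbocation. The H–Br bond breaks heterolytically, releasing Br⁻.
No single 1,2-shift to an adjacent carbon would give a more-substituted cation, so no rearrangement occurs.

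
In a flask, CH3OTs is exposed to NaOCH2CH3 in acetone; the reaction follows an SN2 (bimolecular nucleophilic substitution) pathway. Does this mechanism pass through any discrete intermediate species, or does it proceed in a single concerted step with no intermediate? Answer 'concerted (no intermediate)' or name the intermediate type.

Backside attack by CH3CH2O⁻ on the carbon bearing the tosylate: the new C–O bond forms as the C–O bond breaks, with Walden inversion at carbon.
All bond changes occur in one transition state; no discrete intermediate is formed.

concerted (no intermediate)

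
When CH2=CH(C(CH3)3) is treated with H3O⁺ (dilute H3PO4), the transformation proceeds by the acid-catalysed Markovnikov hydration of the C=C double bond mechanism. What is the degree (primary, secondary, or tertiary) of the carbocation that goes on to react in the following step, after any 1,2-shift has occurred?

tertiary

Step 1: Electrophilic addition begins with the π(C=C) electrons forming a bond to the proton of H3O⁺. Following Markovnikov's rule, the resulting cation is secondary. H2O is released.
Step 2: A 1,2-methyl shift from the adjacent tert-butyl carbon moves the positive charge from the secondary centre to an adjacent carbon, generating a more stable tertiary carbocation.
The cation rearranges from secondary to tertiary via a 1,2-methyl shift from the adjacent tert-butyl carbon; the tertiary cation is what reacts next.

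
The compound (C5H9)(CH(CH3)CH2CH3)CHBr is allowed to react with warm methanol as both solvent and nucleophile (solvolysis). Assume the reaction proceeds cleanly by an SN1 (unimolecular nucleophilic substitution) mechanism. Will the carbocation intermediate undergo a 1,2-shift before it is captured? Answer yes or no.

The first-formed carbocation is secondary.
The adjacent sec-butyl carbon already bears 2 other carbon substituents and has a hydrogen to migrate; after a 1,2-hydride shift from that carbon the positive charge sits on a tertiary centre.
Tertiary is more stable than secondary, so the shift occurs.

yes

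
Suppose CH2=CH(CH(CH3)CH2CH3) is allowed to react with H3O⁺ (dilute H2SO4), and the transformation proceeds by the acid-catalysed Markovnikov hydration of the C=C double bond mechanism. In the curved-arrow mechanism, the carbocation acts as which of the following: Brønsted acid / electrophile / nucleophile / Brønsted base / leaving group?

electrophile

Step 3: Nucleophilic capture of the cation by H2O produces the protonated alcohol (an oxonium ion).
The carbocation accepts an electron pair into an empty or π* orbital — it is the electrophile.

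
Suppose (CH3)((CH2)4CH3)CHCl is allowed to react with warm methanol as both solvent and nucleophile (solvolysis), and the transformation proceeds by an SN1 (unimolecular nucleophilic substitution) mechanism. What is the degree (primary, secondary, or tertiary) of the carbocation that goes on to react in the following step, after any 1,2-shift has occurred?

secondary

Step 1: Ionisation: the C–Cl σ-bond cleaves heterolytically; both bonding electrons depart with Cl⁻, leaving a secondary carbocation at the α-carbon.
No single 1,2-shift to an adjacent carbon would give a more-substituted cation, so no rearrangement occurs.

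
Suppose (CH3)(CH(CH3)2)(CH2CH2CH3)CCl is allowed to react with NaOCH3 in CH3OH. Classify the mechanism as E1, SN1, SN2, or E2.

E2

Conditions: a strong base with a tertiary substrate bearing a β-hydrogen.
These conditions are the textbook signature of the E2 pathway.
A strong (often hindered) base removes a β-H in concert with loss of the leaving group — bimolecular elimination.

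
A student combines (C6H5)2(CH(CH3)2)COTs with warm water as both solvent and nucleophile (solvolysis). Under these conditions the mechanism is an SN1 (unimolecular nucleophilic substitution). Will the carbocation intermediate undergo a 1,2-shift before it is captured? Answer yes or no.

The first-formed carbocation is tertiary.
No single 1,2-shift to an adjacent carbon would produce a more-substituted cation than the one already present, so no rearrangement occurs.

no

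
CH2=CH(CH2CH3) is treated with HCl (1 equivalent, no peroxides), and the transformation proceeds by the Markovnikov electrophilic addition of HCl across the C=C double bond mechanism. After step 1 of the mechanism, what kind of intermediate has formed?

Step 1: The π electrons of the C=C bond attack a proton of HCl; Markovnikov addition places the new C–H on the less-substituted alkene carbon, so the positive charge ends up on the more-substituted carbon — a secondary carbocation. The H–Cl bond breaks heterolytically, releasing Cl⁻.
After step 1 the species present is a secondary carbocation.

secondary carbocation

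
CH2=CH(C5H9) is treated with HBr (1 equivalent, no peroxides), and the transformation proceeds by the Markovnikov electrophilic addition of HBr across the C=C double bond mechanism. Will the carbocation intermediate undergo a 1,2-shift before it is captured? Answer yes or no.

yes

The first-formed carbocation is secondary.
The adjacent cyclopentyl carbon already bears 2 other carbon substituents and has a hydrogen to migrate; after a 1,2-hydride shift from that carbon the positive charge sits on a tertiary centre.
Tertiary is more stable than secondary, so the shift occurs.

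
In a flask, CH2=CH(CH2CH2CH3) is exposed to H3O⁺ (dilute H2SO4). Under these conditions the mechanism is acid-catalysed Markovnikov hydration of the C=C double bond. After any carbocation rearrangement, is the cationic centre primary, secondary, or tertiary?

secondary

Step 1: The π electrons of the C=C bond attack a proton of H3O⁺; Markovnikov addition places the new C–H on the less-substituted alkene carbon, so the positive charge ends up on the more-substituted carbon — a secondary carbocation. H2O is released.
No single 1,2-shift to an adjacent carbon would give a more-substituted cation, so no rearrangement occurs.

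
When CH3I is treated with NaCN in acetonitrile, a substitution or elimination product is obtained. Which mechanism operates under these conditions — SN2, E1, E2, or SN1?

Conditions: a methyl substrate with a strong nucleophile in the polar aprotic solvent acetonitrile.
These conditions are the textbook signature of the SN2 pathway.
An unhindered substrate with a strong nucleophile in a polar aprotic solvent favours one-step backside displacement.

SN2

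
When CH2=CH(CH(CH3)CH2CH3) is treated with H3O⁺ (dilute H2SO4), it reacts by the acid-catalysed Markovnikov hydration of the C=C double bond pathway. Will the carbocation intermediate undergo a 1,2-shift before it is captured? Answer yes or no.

yes

The first-formed carbocation is secondary.
The adjacent sec-butyl carbon already bears 2 other carbon substituents and has a hydrogen to migrate; after a 1,2-hydride shift from that carbon the positive charge sits on a tertiary centre.
Tertiary is more stable than secondary, so the shift occurs.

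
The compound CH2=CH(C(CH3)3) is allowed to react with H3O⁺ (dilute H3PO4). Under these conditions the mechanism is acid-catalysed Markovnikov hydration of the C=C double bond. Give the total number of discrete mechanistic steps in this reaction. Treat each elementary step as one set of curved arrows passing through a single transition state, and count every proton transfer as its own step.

4

Step 1: The π electrons of the C=C bond attack a proton of H3O⁺; Markovnikov addition places the new C–H on the less-substituted alkene carbon, so the positive charge ends up on the more-substituted carbon — a secondary carbocation. H2O is released.
Step 2: Carbocation rearrangement: a 1,2-methyl shift from the adjacent tert-butyl carbon converts the initially-formed secondary cation into the more stable tertiary cation.
Step 3: Nucleophilic capture of the cation by H2O produces the protonated alcohol (an oxonium ion).
Step 4: H2O removes a proton from the oxonium oxygen, regenerating H3O⁺ and giving the neutral alcohol.
Total: 4 elementary steps.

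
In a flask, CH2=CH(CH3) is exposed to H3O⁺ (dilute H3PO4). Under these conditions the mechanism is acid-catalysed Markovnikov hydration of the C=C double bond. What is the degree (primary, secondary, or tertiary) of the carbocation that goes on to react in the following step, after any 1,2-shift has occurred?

secondary

Step 1: Electrophilic addition begins with the π(C=C) electrons forming a bond to the proton of H3O⁺. Following Markovnikov's rule, the resulting cation is secondary. H2O is released.
No single 1,2-shift to an adjacent carbon would give a more-substituted cation, so no rearrangement occurs.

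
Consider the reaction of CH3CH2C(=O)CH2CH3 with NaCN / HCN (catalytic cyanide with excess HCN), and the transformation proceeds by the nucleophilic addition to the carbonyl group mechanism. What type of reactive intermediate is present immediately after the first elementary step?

Step 1: CN⁻ attacks the sp² carbonyl carbon; the C=O π bond breaks and the electrons end up as a lone pair on the alkoxide oxygen of the tetrahedral intermediate.
After step 1 the species present is a tetrahedral alkoxide intermediate.

tetrahedral alkoxide intermediate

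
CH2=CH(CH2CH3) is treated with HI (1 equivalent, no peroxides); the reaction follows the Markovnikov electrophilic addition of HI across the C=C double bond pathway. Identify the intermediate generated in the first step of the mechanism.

Step 1: Protonation of the alkene by HI: the π bond acts as the nucleophile and picks up H⁺, giving the more stable (Markovnikov) secondary carbocation. The H–I bond breaks heterolytically, releasing I⁻.
After step 1 the species present is a secondary carbocation.

secondary carbocation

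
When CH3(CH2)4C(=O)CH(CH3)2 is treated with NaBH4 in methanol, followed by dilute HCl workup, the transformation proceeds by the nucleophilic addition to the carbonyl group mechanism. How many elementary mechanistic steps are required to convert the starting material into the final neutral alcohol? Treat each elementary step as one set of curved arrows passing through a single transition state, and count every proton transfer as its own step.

2

Step 1: A lone pair / filled orbital on H⁻ (delivered from BH4⁻) attacks the electrophilic carbonyl carbon; the π(C=O) electrons shift onto oxygen, producing a tetrahedral alkoxide intermediate.
Step 2: On dilute HCl workup the alkoxide oxygen is protonated, giving an alcohol.
Total: 2 elementary steps.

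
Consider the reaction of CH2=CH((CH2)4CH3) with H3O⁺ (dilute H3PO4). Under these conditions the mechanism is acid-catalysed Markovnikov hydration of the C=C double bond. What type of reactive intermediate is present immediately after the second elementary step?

Step 1: Protonation of the alkene by H3O⁺: the π bond acts as the nucleophile and picks up H⁺, giving the more stable (Markovnikov) secondary carbocation. H2O is released.
Step 2: A lone pair on the oxygen of H2O attacks the carbocation, forming a C–O bond and an oxonium ion (a protonated alcohol).
After step 2 the species present is an oxonium ion.

oxonium ion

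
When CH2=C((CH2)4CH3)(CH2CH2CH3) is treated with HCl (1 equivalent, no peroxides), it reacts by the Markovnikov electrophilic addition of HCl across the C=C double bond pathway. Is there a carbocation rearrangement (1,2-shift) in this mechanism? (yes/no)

no

The first-formed carbocation is tertiary.
No single 1,2-shift to an adjacent carbon would produce a more-substituted cation than the one already present, so no rearrangement occurs.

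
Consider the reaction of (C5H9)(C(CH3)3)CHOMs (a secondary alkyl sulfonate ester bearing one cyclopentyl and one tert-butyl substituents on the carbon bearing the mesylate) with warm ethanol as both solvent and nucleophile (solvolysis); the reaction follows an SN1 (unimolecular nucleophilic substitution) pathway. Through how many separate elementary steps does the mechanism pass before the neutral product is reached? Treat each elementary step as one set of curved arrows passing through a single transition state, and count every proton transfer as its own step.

4

Step 1: Ionisation: the C–O σ-bond cleaves heterolytically; both bonding electrons depart with MsO⁻, leaving a secondary carbocation at the α-carbon.
Step 2: Carbocation rearrangement: a 1,2-hydride shift from the adjacent cyclopentyl carbon converts the initially-formed secondary cation into the more stable tertiary cation.
Step 3: CH3CH2OH donates an oxygen lone pair into the empty p orbital of the cation, giving a protonated ether (an oxonium ion).
Step 4: A second solvent molecule removes the proton on oxygen, giving the neutral ether product.
Total: 4 elementary steps.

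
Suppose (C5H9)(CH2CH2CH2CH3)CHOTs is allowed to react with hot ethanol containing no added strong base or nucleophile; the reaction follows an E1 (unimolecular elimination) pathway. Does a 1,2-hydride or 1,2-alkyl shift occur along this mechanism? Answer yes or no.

yes

The first-formed carbocation is secondary.
The adjacent cyclopentyl carbon already bears 2 other carbon substituents and has a hydrogen to migrate; after a 1,2-hydride shift from that carbon the positive charge sits on a tertiary centre.
Tertiary is more stable than secondary, so the shift occurs.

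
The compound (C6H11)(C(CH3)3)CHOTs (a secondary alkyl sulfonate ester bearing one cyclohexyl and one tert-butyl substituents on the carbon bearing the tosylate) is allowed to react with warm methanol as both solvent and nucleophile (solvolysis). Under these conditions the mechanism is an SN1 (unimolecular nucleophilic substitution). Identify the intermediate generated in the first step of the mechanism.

Step 1: Ionisation: the C–O σ-bond cleaves heterolytically; both bonding electrons depart with TsO⁻, leaving a secondary carbocation at the α-carbon.
After step 1 the species present is a secondary carbocation.

secondary carbocation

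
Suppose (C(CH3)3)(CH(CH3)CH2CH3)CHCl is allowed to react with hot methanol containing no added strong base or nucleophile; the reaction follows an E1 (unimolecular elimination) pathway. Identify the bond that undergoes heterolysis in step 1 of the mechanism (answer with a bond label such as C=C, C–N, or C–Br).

Step 1: Rate-determining heterolysis of the C–Cl bond gives Cl⁻ and a secondary carbocation.
The bond broken in this step is the C–Cl bond.

C–Cl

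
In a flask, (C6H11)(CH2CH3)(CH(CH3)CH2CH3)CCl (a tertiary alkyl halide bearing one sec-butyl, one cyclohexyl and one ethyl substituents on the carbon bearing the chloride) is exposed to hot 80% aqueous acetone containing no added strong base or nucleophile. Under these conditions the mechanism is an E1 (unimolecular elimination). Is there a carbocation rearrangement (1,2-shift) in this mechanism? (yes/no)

The first-formed carbocation is tertiary.
No single 1,2-shift to an adjacent carbon would produce a more-substituted cation than the one already present, so no rearrangement occurs.

no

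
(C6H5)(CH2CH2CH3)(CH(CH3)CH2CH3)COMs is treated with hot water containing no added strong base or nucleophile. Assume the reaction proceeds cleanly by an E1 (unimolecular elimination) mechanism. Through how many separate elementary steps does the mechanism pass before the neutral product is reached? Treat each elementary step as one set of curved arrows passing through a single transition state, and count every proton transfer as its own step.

2

Step 1: Ionisation: the C–O σ-bond cleaves heterolytically; both bonding electrons depart with MsO⁻, leaving a tertiary carbocation at the α-carbon.
(No 1,2-shift: no single shift to an adjacent carbon would give a more stable cation.)
Step 2: A weak base (a water molecule from the solvent) removes a proton from a carbon adjacent to the cationic centre; the electrons of that C–H bond become the new π(C=C) bond, giving the alkene.
Total: 2 elementary steps.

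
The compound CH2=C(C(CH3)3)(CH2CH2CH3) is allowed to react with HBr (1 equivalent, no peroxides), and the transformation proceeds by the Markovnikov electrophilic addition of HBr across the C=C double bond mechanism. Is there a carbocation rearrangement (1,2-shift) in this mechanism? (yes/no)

The first-formed carbocation is tertiary.
No single 1,2-shift to an adjacent carbon would produce a more-substituted cation than the one already present, so no rearrangement occurs.

no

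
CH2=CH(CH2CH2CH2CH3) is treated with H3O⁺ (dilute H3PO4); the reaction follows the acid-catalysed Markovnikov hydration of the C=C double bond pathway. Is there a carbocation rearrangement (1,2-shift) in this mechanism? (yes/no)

no

The first-formed carbocation is secondary.
No single 1,2-shift to an adjacent carbon would produce a more-substituted cation than the one already present, so no rearrangement occurs.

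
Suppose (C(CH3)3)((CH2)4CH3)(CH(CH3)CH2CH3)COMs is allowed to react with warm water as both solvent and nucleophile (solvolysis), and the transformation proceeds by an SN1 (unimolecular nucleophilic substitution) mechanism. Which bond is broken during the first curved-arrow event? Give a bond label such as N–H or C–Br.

C–O

Step 1: Rate-determining heterolysis of the C–O bond gives MsO⁻ and a tertiary carbocation.
The bond broken in this step is the C–O bond.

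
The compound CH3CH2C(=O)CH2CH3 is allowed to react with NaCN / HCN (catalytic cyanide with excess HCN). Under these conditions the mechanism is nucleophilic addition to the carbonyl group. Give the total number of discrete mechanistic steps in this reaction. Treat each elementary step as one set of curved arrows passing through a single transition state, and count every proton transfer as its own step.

Step 1: CN⁻ attacks the sp² carbonyl carbon; the C=O π bond breaks and the electrons end up as a lone pair on the alkoxide oxygen of the tetrahedral intermediate.
Step 2: The alkoxide oxygen removes a proton from HCN present in the mixture, giving a cyanohydrin and regenerating CN⁻.
Total: 2 elementary steps.

2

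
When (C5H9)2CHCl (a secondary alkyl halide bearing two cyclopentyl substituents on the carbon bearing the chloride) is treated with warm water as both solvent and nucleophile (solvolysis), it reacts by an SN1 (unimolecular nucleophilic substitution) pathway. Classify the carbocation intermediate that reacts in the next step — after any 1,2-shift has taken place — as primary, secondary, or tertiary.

tertiary

Step 1: Ionisation: the C–Cl σ-bond cleaves heterolytically; both bonding electrons depart with Cl⁻, leaving a secondary carbocation at the α-carbon.
Step 2: Carbocation rearrangement: a 1,2-hydride shift from the adjacent cyclopentyl carbon converts the initially-formed secondary cation into the more stable tertiary cation.
The cation rearranges from secondary to tertiary via a 1,2-hydride shift from the adjacent cyclopentyl carbon; the tertiary cation is what reacts next.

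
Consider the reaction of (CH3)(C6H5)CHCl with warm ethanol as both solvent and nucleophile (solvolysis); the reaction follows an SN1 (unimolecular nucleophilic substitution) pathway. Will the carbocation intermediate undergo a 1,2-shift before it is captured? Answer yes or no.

no

The first-formed carbocation is secondary.
No single 1,2-shift to an adjacent carbon would produce a more-substituted cation than the one already present, so no rearrangement occurs.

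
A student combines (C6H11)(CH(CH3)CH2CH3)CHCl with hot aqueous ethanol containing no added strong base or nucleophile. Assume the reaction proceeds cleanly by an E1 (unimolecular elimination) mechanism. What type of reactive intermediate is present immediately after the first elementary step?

Step 1: Rate-determining heterolysis of the C–Cl bond gives Cl⁻ and a secondary carbocation.
After step 1 the species present is a secondary carbocation.

secondary carbocation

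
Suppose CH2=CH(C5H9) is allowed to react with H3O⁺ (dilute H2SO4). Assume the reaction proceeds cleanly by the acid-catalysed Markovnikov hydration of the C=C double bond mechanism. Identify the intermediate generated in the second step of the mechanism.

Step 1: Electrophilic addition begins with the π(C=C) electrons forming a bond to the proton of H3O⁺. Following Markovnikov's rule, the resulting cation is secondary. H2O is released.
Step 2: A hydride (H with its bonding pair) migrates from the adjacent cyclopentyl carbon to the cationic centre — a 1,2-hydride shift — upgrading the secondary cation to a tertiary one.
After step 2 the species present is a tertiary carbocation.

tertiary carbocation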